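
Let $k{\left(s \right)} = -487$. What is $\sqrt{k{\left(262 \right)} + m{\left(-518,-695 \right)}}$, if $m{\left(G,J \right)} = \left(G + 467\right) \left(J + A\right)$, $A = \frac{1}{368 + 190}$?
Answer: $\frac{\sqrt{1209403806}}{186} \approx 186.97$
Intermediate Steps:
$A = \frac{1}{558} \approx 0.0017921$
$m{\left(G,J \right)} = \left(467 + G\right) \left(\frac{1}{558} + J\right)$ ($m{\left(G,J \right)} = \left(G + 467\right) \left(J + \frac{1}{558}\right) = \left(467 + G\right) \left(\frac{1}{558} + J\right)$)
$\sqrt{k{\left(262 \right)} + m{\left(-518,-695 \right)}} = \sqrt{-487 + \left(\frac{467}{558} + 467 \left(-695\right) + \frac{1}{558} \left(-518\right) - -360010\right)} = \sqrt{-487 + \left(\frac{467}{558} - 324565 - \frac{259}{279} + 360010\right)} = \sqrt{-487 + \frac{6592753}{186}} = \sqrt{\frac{6502171}{186}} = \frac{\sqrt{1209403806}}{186}$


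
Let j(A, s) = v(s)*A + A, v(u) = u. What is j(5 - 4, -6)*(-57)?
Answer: 285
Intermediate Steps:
j(A, s) = A + A*s (j(A, s) = s*A + A = A*s + A = A + A*s)
j(5 - 4, -6)*(-57) = ((5 - 4)*(1 - 6))*(-57) = (1*(-5))*(-57) = -5*(-57) = 285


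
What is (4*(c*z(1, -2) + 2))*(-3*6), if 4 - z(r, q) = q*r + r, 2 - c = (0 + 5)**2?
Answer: 8136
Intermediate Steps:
c = -23 (c = 2 - (0 + 5)**2 = 2 - 1*5**2 = 2 - 1*25 = 2 - 25 = -23)
z(r, q) = 4 - r - q*r (z(r, q) = 4 - (q*r + r) = 4 - (r + q*r) = 4 + (-r - q*r) = 4 - r - q*r)
(4*(c*z(1, -2) + 2))*(-3*6) = (4*(-23*(4 - 1*1 - 1*(-2)*1) + 2))*(-3*6) = (4*(-23*(4 - 1 + 2) + 2))*(-18) = (4*(-23*5 + 2))*(-18) = (4*(-115 + 2))*(-18) = (4*(-113))*(-18) = -452*(-18) = 8136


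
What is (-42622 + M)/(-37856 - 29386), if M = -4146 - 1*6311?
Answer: 17693/22414 ≈ 0.78937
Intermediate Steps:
M = -10457 (M = -4146 - 6311 = -10457)
(-42622 + M)/(-37856 - 29386) = (-42622 - 10457)/(-37856 - 29386) = -53079/(-67242) = -53079*(-1/67242) = 17693/22414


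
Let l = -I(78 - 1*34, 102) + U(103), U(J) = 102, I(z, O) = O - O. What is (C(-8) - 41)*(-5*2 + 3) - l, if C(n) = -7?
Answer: 234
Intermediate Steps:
I(z, O) = 0
l = 102 (l = -1*0 + 102 = 0 + 102 = 102)
(C(-8) - 41)*(-5*2 + 3) - l = (-7 - 41)*(-5*2 + 3) - 1*102 = -48*(-10 + 3) - 102 = -48*(-7) - 102 = 336 - 102 = 234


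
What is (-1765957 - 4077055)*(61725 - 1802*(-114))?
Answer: -1560978184836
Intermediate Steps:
(-1765957 - 4077055)*(61725 - 1802*(-114)) = -5843012*(61725 + 205428) = -5843012*267153 = -1560978184836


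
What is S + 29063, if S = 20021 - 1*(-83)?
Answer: 49167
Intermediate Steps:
S = 20104 (S = 20021 + 83 = 20104)
S + 29063 = 20104 + 29063 = 49167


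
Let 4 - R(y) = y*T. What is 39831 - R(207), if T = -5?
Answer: 38792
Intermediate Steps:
R(y) = 4 + 5*y (R(y) = 4 - y*(-5) = 4 - (-5)*y = 4 + 5*y)
39831 - R(207) = 39831 - (4 + 5*207) = 39831 - (4 + 1035) = 39831 - 1*1039 = 39831 - 1039 = 38792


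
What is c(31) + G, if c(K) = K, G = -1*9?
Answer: 22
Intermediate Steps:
G = -9
c(31) + G = 31 - 9 = 22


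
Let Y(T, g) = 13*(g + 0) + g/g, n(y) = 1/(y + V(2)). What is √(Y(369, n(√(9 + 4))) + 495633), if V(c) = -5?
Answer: √(2478157 - 495634*√13)/√(5 - √13) ≈ 704.01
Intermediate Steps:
n(y) = 1/(-5 + y) (n(y) = 1/(y - 5) = 1/(-5 + y))
Y(T, g) = 1 + 13*g (Y(T, g) = 13*g + 1 = 1 + 13*g)
√(Y(369, n(√(9 + 4))) + 495633) = √((1 + 13/(-5 + √(9 + 4))) + 495633) = √((1 + 13/(-5 + √13)) + 495633) = √(495634 + 13/(-5 + √13))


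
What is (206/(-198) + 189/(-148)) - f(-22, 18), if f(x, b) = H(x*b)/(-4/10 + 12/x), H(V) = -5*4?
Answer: -4470715/190476 ≈ -23.471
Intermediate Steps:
H(V) = -20
f(x, b) = -20/(-⅖ + 12/x) (f(x, b) = -20/(-4/10 + 12/x) = -20/(-4*⅒ + 12/x) = -20/(-⅖ + 12/x))
(206/(-198) + 189/(-148)) - f(-22, 18) = (206/(-198) + 189/(-148)) - 50*(-22)/(-30 - 22) = (206*(-1/198) + 189*(-1/148)) - 50*(-22)/(-52) = (-103/99 - 189/148) - 50*(-22)*(-1)/52 = -33955/14652 - 1*275/13 = -33955/14652 - 275/13 = -4470715/190476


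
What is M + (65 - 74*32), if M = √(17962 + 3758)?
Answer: -2303 + 2*√5430 ≈ -2155.6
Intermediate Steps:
M = 2*√5430 (M = √21720 = 2*√5430 ≈ 147.38)
M + (65 - 74*32) = 2*√5430 + (65 - 74*32) = 2*√5430 + (65 - 2368) = 2*√5430 - 2303 = -2303 + 2*√5430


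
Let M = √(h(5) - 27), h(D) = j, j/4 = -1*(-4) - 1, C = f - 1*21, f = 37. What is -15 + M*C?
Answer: -15 + 16*I*√15 ≈ -15.0 + 61.968*I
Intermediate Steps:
C = 16 (C = 37 - 1*21 = 37 - 21 = 16)
j = 12 (j = 4*(-1*(-4) - 1) = 4*(4 - 1) = 4*3 = 12)
h(D) = 12
M = I*√15 (M = √(12 - 27) = √(-15) = I*√15 ≈ 3.873*I)
-15 + M*C = -15 + (I*√15)*16 = -15 + 16*I*√15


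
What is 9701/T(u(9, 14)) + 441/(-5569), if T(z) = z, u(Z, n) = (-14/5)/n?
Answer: -270124786/5569 ≈ -48505.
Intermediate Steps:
u(Z, n) = -14/(5*n) (u(Z, n) = (-14*⅕)/n = -14/(5*n))
9701/T(u(9, 14)) + 441/(-5569) = 9701/((-14/5/14)) + 441/(-5569) = 9701/((-14/5*1/14)) + 441*(-1/5569) = 9701/(-⅕) - 441/5569 = 9701*(-5) - 441/5569 = -48505 - 441/5569 = -270124786/5569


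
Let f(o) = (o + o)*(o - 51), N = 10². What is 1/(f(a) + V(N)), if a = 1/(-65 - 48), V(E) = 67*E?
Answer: 12769/85563828 ≈ 0.00014923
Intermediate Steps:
N = 100
a = -1/113 (a = 1/(-113) = -1/113 ≈ -0.0088496)
f(o) = 2*o*(-51 + o) (f(o) = (2*o)*(-51 + o) = 2*o*(-51 + o))
1/(f(a) + V(N)) = 1/(2*(-1/113)*(-51 - 1/113) + 67*100) = 1/(2*(-1/113)*(-5764/113) + 6700) = 1/(11528/12769 + 6700) = 1/(85563828/12769) = 12769/85563828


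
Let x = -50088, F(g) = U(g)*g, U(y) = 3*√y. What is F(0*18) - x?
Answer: 50088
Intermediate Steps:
F(g) = 3*g^(3/2) (F(g) = (3*√g)*g = 3*g^(3/2))
F(0*18) - x = 3*(0*18)^(3/2) - 1*(-50088) = 3*0^(3/2) + 50088 = 3*0 + 50088 = 0 + 50088 = 50088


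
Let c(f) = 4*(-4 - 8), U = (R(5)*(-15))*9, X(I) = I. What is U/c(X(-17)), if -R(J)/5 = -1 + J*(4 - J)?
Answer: 675/8 ≈ 84.375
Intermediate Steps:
R(J) = 5 - 5*J*(4 - J) (R(J) = -5*(-1 + J*(4 - J)) = 5 - 5*J*(4 - J))
U = -4050 (U = ((5 - 20*5 + 5*5**2)*(-15))*9 = ((5 - 100 + 5*25)*(-15))*9 = ((5 - 100 + 125)*(-15))*9 = (30*(-15))*9 = -450*9 = -4050)
c(f) = -48 (c(f) = 4*(-12) = -48)
U/c(X(-17)) = -4050/(-48) = -4050*(-1/48) = 675/8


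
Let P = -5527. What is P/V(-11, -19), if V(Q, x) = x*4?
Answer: 5527/76 ≈ 72.724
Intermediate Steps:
V(Q, x) = 4*x
P/V(-11, -19) = -5527/(4*(-19)) = -5527/(-76) = -5527*(-1/76) = 5527/76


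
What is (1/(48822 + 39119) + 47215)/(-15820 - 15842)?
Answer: -692022386/464064657 ≈ -1.4912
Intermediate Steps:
(1/(48822 + 39119) + 47215)/(-15820 - 15842) = (1/87941 + 47215)/(-31662) = (1/87941 + 47215)*(-1/31662) = (4152134316/87941)*(-1/31662) = -692022386/464064657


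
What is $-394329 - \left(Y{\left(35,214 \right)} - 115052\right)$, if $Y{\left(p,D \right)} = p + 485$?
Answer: $-279797$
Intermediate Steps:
$Y{\left(p,D \right)} = 485 + p$
$-394329 - \left(Y{\left(35,214 \right)} - 115052\right) = -394329 - \left(\left(485 + 35\right) - 115052\right) = -394329 - \left(520 - 115052\right) = -394329 - -114532 = -394329 + 114532 = -279797$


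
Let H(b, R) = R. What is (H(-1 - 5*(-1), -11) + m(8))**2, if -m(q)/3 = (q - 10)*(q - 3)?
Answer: 361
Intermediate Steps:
m(q) = -3*(-10 + q)*(-3 + q) (m(q) = -3*(q - 10)*(q - 3) = -3*(-10 + q)*(-3 + q))
(H(-1 - 5*(-1), -11) + m(8))**2 = (-11 + (-90 - 3*8**2 + 39*8))**2 = (-11 + (-90 - 3*64 + 312))**2 = (-11 + (-90 - 192 + 312))**2 = (-11 + 30)**2 = 19**2 = 361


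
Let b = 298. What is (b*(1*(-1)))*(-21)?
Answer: 6258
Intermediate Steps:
(b*(1*(-1)))*(-21) = (298*(1*(-1)))*(-21) = (298*(-1))*(-21) = -298*(-21) = 6258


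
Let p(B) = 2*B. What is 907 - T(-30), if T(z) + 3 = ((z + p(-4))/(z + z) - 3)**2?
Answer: 813959/900 ≈ 904.40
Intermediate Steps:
T(z) = -3 + (-3 + (-8 + z)/(2*z))**2 (T(z) = -3 + ((z + 2*(-4))/(z + z) - 3)**2 = -3 + ((z - 8)/((2*z)) - 3)**2 = -3 + ((-8 + z)*(1/(2*z)) - 3)**2 = -3 + ((-8 + z)/(2*z) - 3)**2 = -3 + (-3 + (-8 + z)/(2*z))**2)
907 - T(-30) = 907 - (13/4 + 16/(-30)**2 + 20/(-30)) = 907 - (13/4 + 16*(1/900) + 20*(-1/30)) = 907 - (13/4 + 4/225 - 2/3) = 907 - 1*2341/900 = 907 - 2341/900 = 813959/900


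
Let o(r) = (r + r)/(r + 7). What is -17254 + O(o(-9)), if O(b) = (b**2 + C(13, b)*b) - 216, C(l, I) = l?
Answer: -17272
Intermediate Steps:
o(r) = 2*r/(7 + r) (o(r) = (2*r)/(7 + r) = 2*r/(7 + r))
O(b) = -216 + b**2 + 13*b (O(b) = (b**2 + 13*b) - 216 = -216 + b**2 + 13*b)
-17254 + O(o(-9)) = -17254 + (-216 + (2*(-9)/(7 - 9))**2 + 13*(2*(-9)/(7 - 9))) = -17254 + (-216 + (2*(-9)/(-2))**2 + 13*(2*(-9)/(-2))) = -17254 + (-216 + (2*(-9)*(-1/2))**2 + 13*(2*(-9)*(-1/2))) = -17254 + (-216 + 9**2 + 13*9) = -17254 + (-216 + 81 + 117) = -17254 - 18 = -17272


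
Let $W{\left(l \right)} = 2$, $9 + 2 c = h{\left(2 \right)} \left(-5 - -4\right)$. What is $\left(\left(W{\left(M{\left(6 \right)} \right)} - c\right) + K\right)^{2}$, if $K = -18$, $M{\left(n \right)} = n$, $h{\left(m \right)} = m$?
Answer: $\frac{441}{4} \approx 110.25$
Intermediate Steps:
$c = - \frac{11}{2}$ ($c = - \frac{9}{2} + \frac{2 \left(-5 - -4\right)}{2} = - \frac{9}{2} + \frac{2 \left(-5 + 4\right)}{2} = - \frac{9}{2} + \frac{2 \left(-1\right)}{2} = - \frac{9}{2} + \frac{1}{2} \left(-2\right) = - \frac{9}{2} - 1 = - \frac{11}{2} \approx -5.5$)
$\left(\left(W{\left(M{\left(6 \right)} \right)} - c\right) + K\right)^{2} = \left(\left(2 - - \frac{11}{2}\right) - 18\right)^{2} = \left(\left(2 + \frac{11}{2}\right) - 18\right)^{2} = \left(\frac{15}{2} - 18\right)^{2} = \left(- \frac{21}{2}\right)^{2} = \frac{441}{4}$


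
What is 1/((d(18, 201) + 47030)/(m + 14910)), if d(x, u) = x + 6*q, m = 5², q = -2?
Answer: 14935/47036 ≈ 0.31752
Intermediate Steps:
m = 25
d(x, u) = -12 + x (d(x, u) = x + 6*(-2) = x - 12 = -12 + x)
1/((d(18, 201) + 47030)/(m + 14910)) = 1/(((-12 + 18) + 47030)/(25 + 14910)) = 1/((6 + 47030)/14935) = 1/(47036*(1/14935)) = 1/(47036/14935) = 14935/47036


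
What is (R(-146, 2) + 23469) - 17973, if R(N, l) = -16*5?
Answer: 5416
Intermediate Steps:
R(N, l) = -80
(R(-146, 2) + 23469) - 17973 = (-80 + 23469) - 17973 = 23389 - 17973 = 5416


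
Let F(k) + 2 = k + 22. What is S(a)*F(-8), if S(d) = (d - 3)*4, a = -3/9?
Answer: -160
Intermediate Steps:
F(k) = 20 + k (F(k) = -2 + (k + 22) = -2 + (22 + k) = 20 + k)
a = -1/3 (a = -3*1/9 = -1/3 ≈ -0.33333)
S(d) = -12 + 4*d (S(d) = (-3 + d)*4 = -12 + 4*d)
S(a)*F(-8) = (-12 + 4*(-1/3))*(20 - 8) = (-12 - 4/3)*12 = -40/3*12 = -160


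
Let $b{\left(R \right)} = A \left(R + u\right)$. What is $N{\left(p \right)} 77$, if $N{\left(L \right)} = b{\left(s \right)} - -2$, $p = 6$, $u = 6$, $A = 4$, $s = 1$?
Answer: $2310$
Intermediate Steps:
$b{\left(R \right)} = 24 + 4 R$ ($b{\left(R \right)} = 4 \left(R + 6\right) = 4 \left(6 + R\right) = 24 + 4 R$)
$N{\left(L \right)} = 30$ ($N{\left(L \right)} = \left(24 + 4 \cdot 1\right) - -2 = \left(24 + 4\right) + 2 = 28 + 2 = 30$)
$N{\left(p \right)} 77 = 30 \cdot 77 = 2310$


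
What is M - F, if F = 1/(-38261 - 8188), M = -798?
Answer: -37066301/46449 ≈ -798.00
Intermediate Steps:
F = -1/46449 (F = 1/(-46449) = -1/46449 ≈ -2.1529e-5)
M - F = -798 - 1*(-1/46449) = -798 + 1/46449 = -37066301/46449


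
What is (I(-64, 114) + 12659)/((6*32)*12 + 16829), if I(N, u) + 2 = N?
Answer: 12593/19133 ≈ 0.65818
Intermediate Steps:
I(N, u) = -2 + N
(I(-64, 114) + 12659)/((6*32)*12 + 16829) = ((-2 - 64) + 12659)/((6*32)*12 + 16829) = (-66 + 12659)/(192*12 + 16829) = 12593/(2304 + 16829) = 12593/19133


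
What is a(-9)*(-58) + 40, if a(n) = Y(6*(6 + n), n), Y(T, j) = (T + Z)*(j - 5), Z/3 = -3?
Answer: -21884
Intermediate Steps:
Z = -9 (Z = 3*(-3) = -9)
Y(T, j) = (-9 + T)*(-5 + j) (Y(T, j) = (T - 9)*(j - 5) = (-9 + T)*(-5 + j))
a(n) = -135 - 39*n + n*(36 + 6*n) (a(n) = 45 - 9*n - 30*(6 + n) + (6*(6 + n))*n = 45 - 9*n - 5*(36 + 6*n) + (36 + 6*n)*n = 45 - 9*n + (-180 - 30*n) + n*(36 + 6*n) = -135 - 39*n + n*(36 + 6*n))
a(-9)*(-58) + 40 = (-135 - 3*(-9) + 6*(-9)²)*(-58) + 40 = (-135 + 27 + 6*81)*(-58) + 40 = (-135 + 27 + 486)*(-58) + 40 = 378*(-58) + 40 = -21924 + 40 = -21884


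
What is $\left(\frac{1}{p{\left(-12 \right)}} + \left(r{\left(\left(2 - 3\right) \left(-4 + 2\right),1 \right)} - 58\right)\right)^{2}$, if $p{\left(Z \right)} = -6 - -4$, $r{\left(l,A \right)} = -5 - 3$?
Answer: $\frac{17689}{4} \approx 4422.3$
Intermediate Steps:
$r{\left(l,A \right)} = -8$
$p{\left(Z \right)} = -2$ ($p{\left(Z \right)} = -6 + 4 = -2$)
$\left(\frac{1}{p{\left(-12 \right)}} + \left(r{\left(\left(2 - 3\right) \left(-4 + 2\right),1 \right)} - 58\right)\right)^{2} = \left(\frac{1}{-2} - 66\right)^{2} = \left(- \frac{1}{2} - 66\right)^{2} = \left(- \frac{133}{2}\right)^{2} = \frac{17689}{4}$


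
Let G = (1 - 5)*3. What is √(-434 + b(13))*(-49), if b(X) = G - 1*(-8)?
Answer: -49*I*√438 ≈ -1025.5*I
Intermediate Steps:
G = -12 (G = -4*3 = -12)
b(X) = -4 (b(X) = -12 - 1*(-8) = -12 + 8 = -4)
√(-434 + b(13))*(-49) = √(-434 - 4)*(-49) = √(-438)*(-49) = (I*√438)*(-49) = -49*I*√438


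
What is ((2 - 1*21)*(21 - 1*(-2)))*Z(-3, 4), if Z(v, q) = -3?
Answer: 1311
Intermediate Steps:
((2 - 1*21)*(21 - 1*(-2)))*Z(-3, 4) = ((2 - 1*21)*(21 - 1*(-2)))*(-3) = ((2 - 21)*(21 + 2))*(-3) = -19*23*(-3) = -437*(-3) = 1311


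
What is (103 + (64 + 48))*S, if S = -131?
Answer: -28165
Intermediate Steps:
(103 + (64 + 48))*S = (103 + (64 + 48))*(-131) = (103 + 112)*(-131) = 215*(-131) = -28165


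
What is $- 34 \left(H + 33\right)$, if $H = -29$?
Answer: $-136$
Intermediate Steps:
$- 34 \left(H + 33\right) = - 34 \left(-29 + 33\right) = \left(-34\right) 4 = -136$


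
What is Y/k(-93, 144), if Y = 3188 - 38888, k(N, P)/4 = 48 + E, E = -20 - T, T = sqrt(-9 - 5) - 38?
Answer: -58905/437 - 1785*I*sqrt(14)/874 ≈ -134.79 - 7.6417*I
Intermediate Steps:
T = -38 + I*sqrt(14) (T = sqrt(-14) - 38 = I*sqrt(14) - 38 = -38 + I*sqrt(14) ≈ -38.0 + 3.7417*I)
E = 18 - I*sqrt(14) (E = -20 - (-38 + I*sqrt(14)) = -20 + (38 - I*sqrt(14)) = 18 - I*sqrt(14) ≈ 18.0 - 3.7417*I)
k(N, P) = 264 - 4*I*sqrt(14) (k(N, P) = 4*(48 + (18 - I*sqrt(14))) = 4*(66 - I*sqrt(14)) = 264 - 4*I*sqrt(14))
Y = -35700
Y/k(-93, 144) = -35700/(264 - 4*I*sqrt(14))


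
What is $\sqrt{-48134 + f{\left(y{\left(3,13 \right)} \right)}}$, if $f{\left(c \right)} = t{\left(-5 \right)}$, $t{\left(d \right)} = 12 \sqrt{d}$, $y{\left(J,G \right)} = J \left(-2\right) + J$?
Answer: $\sqrt{-48134 + 12 i \sqrt{5}} \approx 0.0612 + 219.39 i$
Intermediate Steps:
$y{\left(J,G \right)} = - J$ ($y{\left(J,G \right)} = - 2 J + J = - J$)
$f{\left(c \right)} = 12 i \sqrt{5}$ ($f{\left(c \right)} = 12 \sqrt{-5} = 12 i \sqrt{5}$)
$\sqrt{-48134 + f{\left(y{\left(3,13 \right)} \right)}} = \sqrt{-48134 + 12 i \sqrt{5}}$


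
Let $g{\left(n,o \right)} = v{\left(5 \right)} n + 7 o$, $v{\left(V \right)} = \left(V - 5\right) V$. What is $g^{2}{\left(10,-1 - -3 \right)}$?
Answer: $196$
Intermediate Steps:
$v{\left(V \right)} = V \left(-5 + V\right)$ ($v{\left(V \right)} = \left(-5 + V\right) V = V \left(-5 + V\right)$)
$g{\left(n,o \right)} = 7 o$ ($g{\left(n,o \right)} = 5 \left(-5 + 5\right) n + 7 o = 5 \cdot 0 n + 7 o = 0 n + 7 o = 0 + 7 o = 7 o$)
$g^{2}{\left(10,-1 - -3 \right)} = \left(7 \left(-1 - -3\right)\right)^{2} = \left(7 \left(-1 + 3\right)\right)^{2} = \left(7 \cdot 2\right)^{2} = 14^{2} = 196$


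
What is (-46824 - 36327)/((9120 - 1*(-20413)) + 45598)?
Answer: -83151/75131 ≈ -1.1067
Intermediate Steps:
(-46824 - 36327)/((9120 - 1*(-20413)) + 45598) = -83151/((9120 + 20413) + 45598) = -83151/(29533 + 45598) = -83151/75131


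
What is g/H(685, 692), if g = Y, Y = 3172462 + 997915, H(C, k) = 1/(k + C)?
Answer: 5742609129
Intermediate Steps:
H(C, k) = 1/(C + k)
Y = 4170377
g = 4170377
g/H(685, 692) = 4170377/(1/(685 + 692)) = 4170377/(1/1377) = 4170377*1377 = 5742609129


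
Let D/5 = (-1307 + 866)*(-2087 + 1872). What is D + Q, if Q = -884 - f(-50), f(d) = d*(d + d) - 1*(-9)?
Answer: 468182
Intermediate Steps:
D = 474075 (D = 5*((-1307 + 866)*(-2087 + 1872)) = 5*(-441*(-215)) = 5*94815 = 474075)
f(d) = 9 + 2*d² (f(d) = d*(2*d) + 9 = 2*d² + 9 = 9 + 2*d²)
Q = -5893 (Q = -884 - (9 + 2*(-50)²) = -884 - (9 + 2*2500) = -884 - (9 + 5000) = -884 - 1*5009 = -884 - 5009 = -5893)
D + Q = 474075 - 5893 = 468182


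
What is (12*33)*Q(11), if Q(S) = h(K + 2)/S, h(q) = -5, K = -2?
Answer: -180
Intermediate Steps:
Q(S) = -5/S
(12*33)*Q(11) = (12*33)*(-5/11) = 396*(-5*1/11) = 396*(-5/11) = -180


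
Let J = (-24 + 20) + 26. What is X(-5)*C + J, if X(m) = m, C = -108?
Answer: 562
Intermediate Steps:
J = 22 (J = -4 + 26 = 22)
X(-5)*C + J = -5*(-108) + 22 = 540 + 22 = 562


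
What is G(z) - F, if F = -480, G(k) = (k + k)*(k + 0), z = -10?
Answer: 680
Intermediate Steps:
G(k) = 2*k² (G(k) = (2*k)*k = 2*k²)
G(z) - F = 2*(-10)² - 1*(-480) = 2*100 + 480 = 200 + 480 = 680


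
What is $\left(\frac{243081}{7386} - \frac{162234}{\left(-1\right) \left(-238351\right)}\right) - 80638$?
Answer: $- \frac{47301090776987}{586820162} \approx -80606.0$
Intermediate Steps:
$\left(\frac{243081}{7386} - \frac{162234}{\left(-1\right) \left(-238351\right)}\right) - 80638 = \left(243081 \cdot \frac{1}{7386} - \frac{162234}{238351}\right) - 80638 = \left(\frac{81027}{2462} - \frac{162234}{238351}\right) - 80638 = \frac{18913446369}{586820162} - 80638 = - \frac{47301090776987}{586820162}$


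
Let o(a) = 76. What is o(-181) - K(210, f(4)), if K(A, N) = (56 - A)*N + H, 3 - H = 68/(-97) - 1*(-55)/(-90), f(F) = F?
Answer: 1200703/1746 ≈ 687.69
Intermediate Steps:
H = 7529/1746 (H = 3 - (68/(-97) - 1*(-55)/(-90)) = 3 - (68*(-1/97) + 55*(-1/90)) = 3 - (-68/97 - 11/18) = 3 - 1*(-2291/1746) = 3 + 2291/1746 = 7529/1746 ≈ 4.3121)
K(A, N) = 7529/1746 + N*(56 - A) (K(A, N) = (56 - A)*N + 7529/1746 = N*(56 - A) + 7529/1746 = 7529/1746 + N*(56 - A))
o(-181) - K(210, f(4)) = 76 - (7529/1746 + 56*4 - 1*210*4) = 76 - (7529/1746 + 224 - 840) = 76 - 1*(-1068007/1746) = 76 + 1068007/1746 = 1200703/1746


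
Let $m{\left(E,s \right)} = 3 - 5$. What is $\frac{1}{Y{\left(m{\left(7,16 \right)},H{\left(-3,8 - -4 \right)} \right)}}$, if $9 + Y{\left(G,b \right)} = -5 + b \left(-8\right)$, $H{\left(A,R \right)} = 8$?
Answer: $- \frac{1}{78} \approx -0.012821$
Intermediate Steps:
$m{\left(E,s \right)} = -2$
$Y{\left(G,b \right)} = -14 - 8 b$ ($Y{\left(G,b \right)} = -9 + \left(-5 + b \left(-8\right)\right) = -9 - \left(5 + 8 b\right) = -14 - 8 b$)
$\frac{1}{Y{\left(m{\left(7,16 \right)},H{\left(-3,8 - -4 \right)} \right)}} = \frac{1}{-14 - 64} = \frac{1}{-78} = - \frac{1}{78}$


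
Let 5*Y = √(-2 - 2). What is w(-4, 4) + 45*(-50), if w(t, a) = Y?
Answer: -2250 + 2*I/5 ≈ -2250.0 + 0.4*I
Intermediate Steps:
Y = 2*I/5 (Y = √(-2 - 2)/5 = √(-4)/5 = (2*I)/5 = 2*I/5 ≈ 0.4*I)
w(t, a) = 2*I/5
w(-4, 4) + 45*(-50) = 2*I/5 + 45*(-50) = 2*I/5 - 2250 = -2250 + 2*I/5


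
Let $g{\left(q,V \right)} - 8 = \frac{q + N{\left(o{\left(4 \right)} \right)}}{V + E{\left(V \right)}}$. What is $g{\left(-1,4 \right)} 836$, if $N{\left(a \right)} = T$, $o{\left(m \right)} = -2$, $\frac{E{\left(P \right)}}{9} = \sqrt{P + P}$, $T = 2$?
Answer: $\frac{527934}{79} + \frac{1881 \sqrt{2}}{79} \approx 6716.4$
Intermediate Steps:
$E{\left(P \right)} = 9 \sqrt{2} \sqrt{P}$ ($E{\left(P \right)} = 9 \sqrt{P + P} = 9 \sqrt{2 P} = 9 \sqrt{2} \sqrt{P}$)
$N{\left(a \right)} = 2$
$g{\left(q,V \right)} = 8 + \frac{2 + q}{V + 9 \sqrt{2} \sqrt{V}}$ ($g{\left(q,V \right)} = 8 + \frac{q + 2}{V + 9 \sqrt{2} \sqrt{V}} = 8 + \frac{2 + q}{V + 9 \sqrt{2} \sqrt{V}}$)
$g{\left(-1,4 \right)} 836 = \frac{2 - 1 + 8 \cdot 4 + 72 \sqrt{2} \sqrt{4}}{4 + 9 \sqrt{2} \sqrt{4}} \cdot 836 = \frac{2 - 1 + 32 + 72 \sqrt{2} \cdot 2}{4 + 9 \sqrt{2} \cdot 2} \cdot 836 = \frac{2 - 1 + 32 + 144 \sqrt{2}}{4 + 18 \sqrt{2}} \cdot 836 = \frac{33 + 144 \sqrt{2}}{4 + 18 \sqrt{2}} \cdot 836 = \frac{836 \left(33 + 144 \sqrt{2}\right)}{4 + 18 \sqrt{2}}$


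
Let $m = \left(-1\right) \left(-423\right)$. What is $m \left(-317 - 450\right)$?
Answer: $-324441$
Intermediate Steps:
$m = 423$
$m \left(-317 - 450\right) = 423 \left(-317 - 450\right) = 423 \left(-767\right) = -324441$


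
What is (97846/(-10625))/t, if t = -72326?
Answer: 1687/13249375 ≈ 0.00012733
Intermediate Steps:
(97846/(-10625))/t = (97846/(-10625))/(-72326) = (97846*(-1/10625))*(-1/72326) = -97846/10625*(-1/72326) = 1687/13249375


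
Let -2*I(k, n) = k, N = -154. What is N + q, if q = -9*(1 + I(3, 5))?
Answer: -299/2 ≈ -149.50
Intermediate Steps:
I(k, n) = -k/2
q = 9/2 (q = -9*(1 - ½*3) = -9*(1 - 3/2) = -9*(-½) = 9/2 ≈ 4.5000)
N + q = -154 + 9/2 = -299/2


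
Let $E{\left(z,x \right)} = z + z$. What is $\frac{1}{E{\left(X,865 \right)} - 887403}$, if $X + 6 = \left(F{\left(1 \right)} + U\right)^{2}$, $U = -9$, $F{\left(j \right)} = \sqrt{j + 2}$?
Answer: $- \frac{32861}{29155823523} + \frac{4 \sqrt{3}}{87467470569} \approx -1.127 \cdot 10^{-6}$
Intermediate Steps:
$F{\left(j \right)} = \sqrt{2 + j}$
$X = -6 + \left(-9 + \sqrt{3}\right)^{2}$ ($X = -6 + \left(\sqrt{2 + 1} - 9\right)^{2} = -6 + \left(\sqrt{3} - 9\right)^{2} = -6 + \left(-9 + \sqrt{3}\right)^{2} \approx 46.823$)
$E{\left(z,x \right)} = 2 z$
$\frac{1}{E{\left(X,865 \right)} - 887403} = \frac{1}{2 \left(78 - 18 \sqrt{3}\right) - 887403} = \frac{1}{\left(156 - 36 \sqrt{3}\right) - 887403} = \frac{1}{-887247 - 36 \sqrt{3}}$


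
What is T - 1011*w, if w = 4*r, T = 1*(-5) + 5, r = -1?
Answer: 4044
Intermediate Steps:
T = 0 (T = -5 + 5 = 0)
w = -4 (w = 4*(-1) = -4)
T - 1011*w = 0 - 1011*(-4) = 0 + 4044 = 4044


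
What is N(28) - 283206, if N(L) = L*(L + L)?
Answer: -281638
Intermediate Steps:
N(L) = 2*L² (N(L) = L*(2*L) = 2*L²)
N(28) - 283206 = 2*28² - 283206 = 2*784 - 283206 = 1568 - 283206 = -281638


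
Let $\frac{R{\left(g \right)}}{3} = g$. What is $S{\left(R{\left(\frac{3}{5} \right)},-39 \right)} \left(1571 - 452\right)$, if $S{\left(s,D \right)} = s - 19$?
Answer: $- \frac{96234}{5} \approx -19247.0$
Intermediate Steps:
$R{\left(g \right)} = 3 g$
$S{\left(s,D \right)} = -19 + s$
$S{\left(R{\left(\frac{3}{5} \right)},-39 \right)} \left(1571 - 452\right) = \left(-19 + 3 \cdot \frac{3}{5}\right) \left(1571 - 452\right) = \left(-19 + 3 \cdot 3 \cdot \frac{1}{5}\right) 1119 = \left(-19 + 3 \cdot \frac{3}{5}\right) 1119 = \left(-19 + \frac{9}{5}\right) 1119 = \left(- \frac{86}{5}\right) 1119 = - \frac{96234}{5}$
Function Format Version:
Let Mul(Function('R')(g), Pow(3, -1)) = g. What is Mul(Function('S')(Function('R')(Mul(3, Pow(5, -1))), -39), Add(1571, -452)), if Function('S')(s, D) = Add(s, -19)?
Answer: Rational(-96234, 5) ≈ -19247.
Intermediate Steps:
Function('R')(g) = Mul(3, g)
Function('S')(s, D) = Add(-19, s)
Mul(Function('S')(Function('R')(Mul(3, Pow(5, -1))), -39), Add(1571, -452)) = Mul(Add(-19, Mul(3, Mul(3, Pow(5, -1)))), Add(1571, -452)) = Mul(Add(-19, Mul(3, Mul(3, Rational(1, 5)))), 1119) = Mul(Add(-19, Mul(3, Rational(3, 5))), 1119) = Mul(Add(-19, Rational(9, 5)), 1119) = Mul(Rational(-86, 5), 1119) = Rational(-96234, 5)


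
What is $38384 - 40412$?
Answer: $-2028$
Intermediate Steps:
$38384 - 40412 = -2028$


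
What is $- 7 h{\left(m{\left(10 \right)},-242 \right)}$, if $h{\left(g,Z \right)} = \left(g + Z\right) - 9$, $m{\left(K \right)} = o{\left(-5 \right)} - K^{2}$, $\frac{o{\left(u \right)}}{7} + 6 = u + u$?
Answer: $3241$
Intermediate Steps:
$o{\left(u \right)} = -42 + 14 u$ ($o{\left(u \right)} = -42 + 7 \left(u + u\right) = -42 + 7 \cdot 2 u = -42 + 14 u$)
$m{\left(K \right)} = -112 - K^{2}$ ($m{\left(K \right)} = \left(-42 + 14 \left(-5\right)\right) - K^{2} = \left(-42 - 70\right) - K^{2} = -112 - K^{2}$)
$h{\left(g,Z \right)} = -9 + Z + g$ ($h{\left(g,Z \right)} = \left(Z + g\right) - 9 = -9 + Z + g$)
$- 7 h{\left(m{\left(10 \right)},-242 \right)} = - 7 \left(-9 - 242 - 212\right) = \left(-7\right) \left(-463\right) = 3241$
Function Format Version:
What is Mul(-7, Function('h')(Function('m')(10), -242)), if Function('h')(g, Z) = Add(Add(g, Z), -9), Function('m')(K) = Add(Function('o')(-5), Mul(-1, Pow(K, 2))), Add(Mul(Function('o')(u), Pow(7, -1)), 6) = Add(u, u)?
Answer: 3241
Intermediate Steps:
Function('o')(u) = Add(-42, Mul(14, u)) (Function('o')(u) = Add(-42, Mul(7, Add(u, u))) = Add(-42, Mul(7, Mul(2, u))) = Add(-42, Mul(14, u)))
Function('m')(K) = Add(-112, Mul(-1, Pow(K, 2))) (Function('m')(K) = Add(Add(-42, Mul(14, -5)), Mul(-1, Pow(K, 2))) = Add(Add(-42, -70), Mul(-1, Pow(K, 2))) = Add(-112, Mul(-1, Pow(K, 2))))
Function('h')(g, Z) = Add(-9, Z, g) (Function('h')(g, Z) = Add(Add(Z, g), -9) = Add(-9, Z, g))
Mul(-7, Function('h')(Function('m')(10), -242)) = Mul(-7, Add(-9, -242, Add(-112, Mul(-1, Pow(10, 2))))) = Mul(-7, Add(-9, -242, Add(-112, Mul(-1, 100)))) = Mul(-7, Add(-9, -242, Add(-112, -100))) = Mul(-7, Add(-9, -242, -212)) = Mul(-7, -463) = 3241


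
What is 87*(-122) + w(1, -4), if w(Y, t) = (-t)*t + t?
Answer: -10634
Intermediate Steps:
w(Y, t) = t - t**2 (w(Y, t) = -t**2 + t = t - t**2)
87*(-122) + w(1, -4) = 87*(-122) - 4*(1 - 1*(-4)) = -10614 - 4*(1 + 4) = -10614 - 4*5 = -10614 - 20 = -10634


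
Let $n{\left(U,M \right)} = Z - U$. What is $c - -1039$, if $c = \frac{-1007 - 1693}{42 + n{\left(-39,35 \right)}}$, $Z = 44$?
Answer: $\frac{5087}{5} \approx 1017.4$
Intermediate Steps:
$n{\left(U,M \right)} = 44 - U$
$c = - \frac{108}{5}$ ($c = \frac{-1007 - 1693}{42 + \left(44 - -39\right)} = - \frac{2700}{42 + \left(44 + 39\right)} = - \frac{2700}{42 + 83} = - \frac{2700}{125} = \left(-2700\right) \frac{1}{125} = - \frac{108}{5} \approx -21.6$)
$c - -1039 = - \frac{108}{5} - -1039 = - \frac{108}{5} + 1039 = \frac{5087}{5}$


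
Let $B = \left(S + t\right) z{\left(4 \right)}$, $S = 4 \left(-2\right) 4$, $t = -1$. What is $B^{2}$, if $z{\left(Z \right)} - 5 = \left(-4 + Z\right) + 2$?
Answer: $53361$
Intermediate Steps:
$z{\left(Z \right)} = 3 + Z$ ($z{\left(Z \right)} = 5 + \left(\left(-4 + Z\right) + 2\right) = 5 + \left(-2 + Z\right) = 3 + Z$)
$S = -32$ ($S = \left(-8\right) 4 = -32$)
$B = -231$ ($B = \left(-32 - 1\right) \left(3 + 4\right) = \left(-33\right) 7 = -231$)
$B^{2} = \left(-231\right)^{2} = 53361$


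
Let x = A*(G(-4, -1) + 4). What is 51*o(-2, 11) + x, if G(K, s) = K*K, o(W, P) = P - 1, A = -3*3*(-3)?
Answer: 1050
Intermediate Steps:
A = 27 (A = -9*(-3) = 27)
o(W, P) = -1 + P
G(K, s) = K²
x = 540 (x = 27*((-4)² + 4) = 27*(16 + 4) = 27*20 = 540)
51*o(-2, 11) + x = 51*(-1 + 11) + 540 = 51*10 + 540 = 510 + 540 = 1050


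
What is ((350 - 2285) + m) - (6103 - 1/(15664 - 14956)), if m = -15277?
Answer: -16507019/708 ≈ -23315.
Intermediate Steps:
((350 - 2285) + m) - (6103 - 1/(15664 - 14956)) = ((350 - 2285) - 15277) - (6103 - 1/(15664 - 14956)) = (-1935 - 15277) - (6103 - 1/708) = -17212 - (6103 - 1*1/708) = -17212 - (6103 - 1/708) = -17212 - 1*4320923/708 = -17212 - 4320923/708 = -16507019/708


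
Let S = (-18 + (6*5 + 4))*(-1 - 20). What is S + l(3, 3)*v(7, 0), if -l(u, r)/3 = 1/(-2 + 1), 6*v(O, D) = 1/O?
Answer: -4703/14 ≈ -335.93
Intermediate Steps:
v(O, D) = 1/(6*O)
l(u, r) = 3 (l(u, r) = -3/(-2 + 1) = -3/(-1) = -3*(-1) = 3)
S = -336 (S = (-18 + (30 + 4))*(-21) = (-18 + 34)*(-21) = 16*(-21) = -336)
S + l(3, 3)*v(7, 0) = -336 + 3*((1/6)/7) = -336 + 3*((1/6)*(1/7)) = -336 + 3*(1/42) = -336 + 1/14 = -4703/14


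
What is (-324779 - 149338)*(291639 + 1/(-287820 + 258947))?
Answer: -3992298806666982/28873 ≈ -1.3827e+11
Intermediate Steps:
(-324779 - 149338)*(291639 + 1/(-287820 + 258947)) = -474117*(291639 + 1/(-28873)) = -474117*(291639 - 1/28873) = -474117*8420492846/28873 = -3992298806666982/28873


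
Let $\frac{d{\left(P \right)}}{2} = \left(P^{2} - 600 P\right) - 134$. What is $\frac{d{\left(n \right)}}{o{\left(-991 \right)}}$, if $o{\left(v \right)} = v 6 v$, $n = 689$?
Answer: $\frac{61187}{2946243} \approx 0.020768$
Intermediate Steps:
$o{\left(v \right)} = 6 v^{2}$ ($o{\left(v \right)} = 6 v v = 6 v^{2}$)
$d{\left(P \right)} = -268 - 1200 P + 2 P^{2}$ ($d{\left(P \right)} = 2 \left(\left(P^{2} - 600 P\right) - 134\right) = 2 \left(-134 + P^{2} - 600 P\right) = -268 - 1200 P + 2 P^{2}$)
$\frac{d{\left(n \right)}}{o{\left(-991 \right)}} = \frac{-268 - 826800 + 2 \cdot 689^{2}}{6 \left(-991\right)^{2}} = \frac{-268 - 826800 + 2 \cdot 474721}{6 \cdot 982081} = \frac{-268 - 826800 + 949442}{5892486} = 122374 \cdot \frac{1}{5892486} = \frac{61187}{2946243}$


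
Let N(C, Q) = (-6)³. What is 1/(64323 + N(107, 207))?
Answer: 1/64107 ≈ 1.5599e-5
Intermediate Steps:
N(C, Q) = -216
1/(64323 + N(107, 207)) = 1/(64323 - 216) = 1/64107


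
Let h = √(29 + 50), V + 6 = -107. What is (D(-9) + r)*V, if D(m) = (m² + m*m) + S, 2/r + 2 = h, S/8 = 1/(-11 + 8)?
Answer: -1350802/75 - 226*√79/75 ≈ -18037.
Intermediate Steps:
S = -8/3 (S = 8/(-11 + 8) = 8/(-3) = 8*(-⅓) = -8/3 ≈ -2.6667)
V = -113 (V = -6 - 107 = -113)
h = √79 ≈ 8.8882
r = 2/(-2 + √79) ≈ 0.29035
D(m) = -8/3 + 2*m² (D(m) = (m² + m*m) - 8/3 = (m² + m²) - 8/3 = 2*m² - 8/3 = -8/3 + 2*m²)
(D(-9) + r)*V = ((-8/3 + 2*(-9)²) + (4/75 + 2*√79/75))*(-113) = ((-8/3 + 2*81) + (4/75 + 2*√79/75))*(-113) = ((-8/3 + 162) + (4/75 + 2*√79/75))*(-113) = (478/3 + (4/75 + 2*√79/75))*(-113) = (11954/75 + 2*√79/75)*(-113) = -1350802/75 - 226*√79/75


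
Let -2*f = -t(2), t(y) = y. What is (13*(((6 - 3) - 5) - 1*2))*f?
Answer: -52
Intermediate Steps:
f = 1 (f = -(-1)*2/2 = -½*(-2) = 1)
(13*(((6 - 3) - 5) - 1*2))*f = (13*(((6 - 3) - 5) - 1*2))*1 = (13*((3 - 5) - 2))*1 = (13*(-2 - 2))*1 = (13*(-4))*1 = -52*1 = -52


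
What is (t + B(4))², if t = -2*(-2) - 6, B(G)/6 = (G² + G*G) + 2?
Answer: 40804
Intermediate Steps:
B(G) = 12 + 12*G² (B(G) = 6*((G² + G*G) + 2) = 6*((G² + G²) + 2) = 6*(2*G² + 2) = 6*(2 + 2*G²) = 12 + 12*G²)
t = -2 (t = 4 - 6 = -2)
(t + B(4))² = (-2 + (12 + 12*4²))² = (-2 + (12 + 12*16))² = (-2 + (12 + 192))² = (-2 + 204)² = 202² = 40804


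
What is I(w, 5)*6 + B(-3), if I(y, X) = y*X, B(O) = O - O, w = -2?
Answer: -60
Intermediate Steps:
B(O) = 0
I(y, X) = X*y
I(w, 5)*6 + B(-3) = (5*(-2))*6 + 0 = -10*6 + 0 = -60 + 0 = -60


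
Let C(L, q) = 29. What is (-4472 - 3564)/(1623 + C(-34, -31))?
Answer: -287/59 ≈ -4.8644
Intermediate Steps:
(-4472 - 3564)/(1623 + C(-34, -31)) = (-4472 - 3564)/(1623 + 29) = -8036/1652 = -8036*1/1652 = -287/59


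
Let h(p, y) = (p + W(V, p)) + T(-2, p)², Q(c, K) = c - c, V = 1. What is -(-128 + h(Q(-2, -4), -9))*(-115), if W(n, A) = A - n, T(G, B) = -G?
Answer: -14375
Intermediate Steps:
Q(c, K) = 0
h(p, y) = 3 + 2*p (h(p, y) = (p + (p - 1*1)) + (-1*(-2))² = (p + (p - 1)) + 2² = (p + (-1 + p)) + 4 = (-1 + 2*p) + 4 = 3 + 2*p)
-(-128 + h(Q(-2, -4), -9))*(-115) = -(-128 + (3 + 2*0))*(-115) = -(-128 + (3 + 0))*(-115) = -(-128 + 3)*(-115) = -(-125)*(-115) = -1*14375 = -14375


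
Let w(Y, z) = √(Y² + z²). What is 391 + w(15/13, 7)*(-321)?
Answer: 391 - 321*√8506/13 ≈ -1886.3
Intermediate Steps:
391 + w(15/13, 7)*(-321) = 391 + √((15/13)² + 7²)*(-321) = 391 + √((15*(1/13))² + 49)*(-321) = 391 + √((15/13)² + 49)*(-321) = 391 + √(225/169 + 49)*(-321) = 391 + √(8506/169)*(-321) = 391 + (√8506/13)*(-321) = 391 - 321*√8506/13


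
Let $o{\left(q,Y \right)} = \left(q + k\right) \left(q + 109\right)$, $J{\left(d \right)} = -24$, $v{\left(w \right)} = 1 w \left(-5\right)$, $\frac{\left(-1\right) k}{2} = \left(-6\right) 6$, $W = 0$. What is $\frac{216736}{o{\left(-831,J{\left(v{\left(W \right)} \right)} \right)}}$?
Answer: $\frac{108368}{273999} \approx 0.3955$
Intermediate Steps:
$k = 72$ ($k = - 2 \left(\left(-6\right) 6\right) = \left(-2\right) \left(-36\right) = 72$)
$v{\left(w \right)} = - 5 w$ ($v{\left(w \right)} = w \left(-5\right) = - 5 w$)
$o{\left(q,Y \right)} = \left(72 + q\right) \left(109 + q\right)$ ($o{\left(q,Y \right)} = \left(q + 72\right) \left(q + 109\right) = \left(72 + q\right) \left(109 + q\right)$)
$\frac{216736}{o{\left(-831,J{\left(v{\left(W \right)} \right)} \right)}} = \frac{216736}{7848 + \left(-831\right)^{2} + 181 \left(-831\right)} = \frac{216736}{7848 + 690561 - 150411} = \frac{216736}{547998} = 216736 \cdot \frac{1}{547998} = \frac{108368}{273999}$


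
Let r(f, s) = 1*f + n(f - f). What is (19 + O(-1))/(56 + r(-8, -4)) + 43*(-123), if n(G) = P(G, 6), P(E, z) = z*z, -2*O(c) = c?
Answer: -296171/56 ≈ -5288.8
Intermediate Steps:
O(c) = -c/2
P(E, z) = z²
n(G) = 36 (n(G) = 6² = 36)
r(f, s) = 36 + f (r(f, s) = 1*f + 36 = f + 36 = 36 + f)
(19 + O(-1))/(56 + r(-8, -4)) + 43*(-123) = (19 - ½*(-1))/(56 + (36 - 8)) + 43*(-123) = (19 + ½)/(56 + 28) - 5289 = (39/2)/84 - 5289 = (39/2)*(1/84) - 5289 = 13/56 - 5289 = -296171/56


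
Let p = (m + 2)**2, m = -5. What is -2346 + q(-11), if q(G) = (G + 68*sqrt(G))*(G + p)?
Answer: -2324 - 136*I*sqrt(11) ≈ -2324.0 - 451.06*I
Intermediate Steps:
p = 9 (p = (-5 + 2)**2 = (-3)**2 = 9)
q(G) = (9 + G)*(G + 68*sqrt(G)) (q(G) = (G + 68*sqrt(G))*(G + 9) = (G + 68*sqrt(G))*(9 + G) = (9 + G)*(G + 68*sqrt(G)))
-2346 + q(-11) = -2346 + ((-11)**2 + 9*(-11) + 68*(-11)**(3/2) + 612*sqrt(-11)) = -2346 + (121 - 99 + 68*(-11*I*sqrt(11)) + 612*(I*sqrt(11))) = -2346 + (121 - 99 - 748*I*sqrt(11) + 612*I*sqrt(11)) = -2346 + (22 - 136*I*sqrt(11)) = -2324 - 136*I*sqrt(11)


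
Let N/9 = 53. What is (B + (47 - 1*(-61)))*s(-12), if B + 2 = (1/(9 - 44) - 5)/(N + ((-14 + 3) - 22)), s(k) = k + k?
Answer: -3294128/1295 ≈ -2543.7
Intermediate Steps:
N = 477 (N = 9*53 = 477)
s(k) = 2*k
B = -7814/3885 (B = -2 + (1/(9 - 44) - 5)/(477 + ((-14 + 3) - 22)) = -2 + (1/(-35) - 5)/(477 + (-11 - 22)) = -2 + (-1/35 - 5)/(477 - 33) = -2 - 176/35/444 = -2 - 176/35*1/444 = -2 - 44/3885 = -7814/3885 ≈ -2.0113)
(B + (47 - 1*(-61)))*s(-12) = (-7814/3885 + (47 - 1*(-61)))*(2*(-12)) = (-7814/3885 + (47 + 61))*(-24) = (-7814/3885 + 108)*(-24) = (411766/3885)*(-24) = -3294128/1295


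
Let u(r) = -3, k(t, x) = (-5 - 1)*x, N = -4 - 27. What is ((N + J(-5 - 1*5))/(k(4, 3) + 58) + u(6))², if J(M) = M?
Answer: 25921/1600 ≈ 16.201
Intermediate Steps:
N = -31
k(t, x) = -6*x
((N + J(-5 - 1*5))/(k(4, 3) + 58) + u(6))² = ((-31 + (-5 - 1*5))/(-6*3 + 58) - 3)² = ((-31 + (-5 - 5))/(-18 + 58) - 3)² = ((-31 - 10)/40 - 3)² = (-41*1/40 - 3)² = (-41/40 - 3)² = (-161/40)² = 25921/1600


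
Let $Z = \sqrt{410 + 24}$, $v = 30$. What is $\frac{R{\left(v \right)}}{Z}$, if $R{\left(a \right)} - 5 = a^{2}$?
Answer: $\frac{905 \sqrt{434}}{434} \approx 43.441$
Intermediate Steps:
$R{\left(a \right)} = 5 + a^{2}$
$Z = \sqrt{434} \approx 20.833$
$\frac{R{\left(v \right)}}{Z} = \frac{5 + 30^{2}}{\sqrt{434}} = \left(5 + 900\right) \frac{\sqrt{434}}{434} = 905 \frac{\sqrt{434}}{434} = \frac{905 \sqrt{434}}{434}$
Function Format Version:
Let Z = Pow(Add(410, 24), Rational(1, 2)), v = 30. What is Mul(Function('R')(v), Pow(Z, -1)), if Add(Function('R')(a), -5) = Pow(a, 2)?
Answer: Mul(Rational(905, 434), Pow(434, Rational(1, 2))) ≈ 43.441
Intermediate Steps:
Function('R')(a) = Add(5, Pow(a, 2))
Z = Pow(434, Rational(1, 2)) ≈ 20.833
Mul(Function('R')(v), Pow(Z, -1)) = Mul(Add(5, Pow(30, 2)), Pow(Pow(434, Rational(1, 2)), -1)) = Mul(Add(5, 900), Mul(Rational(1, 434), Pow(434, Rational(1, 2)))) = Mul(905, Mul(Rational(1, 434), Pow(434, Rational(1, 2)))) = Mul(Rational(905, 434), Pow(434, Rational(1, 2)))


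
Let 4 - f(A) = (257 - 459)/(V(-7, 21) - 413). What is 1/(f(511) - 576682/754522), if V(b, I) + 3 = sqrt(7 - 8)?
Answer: 67736911766972659/186284992831801285 + 28749824148442*I/186284992831801285 ≈ 0.36362 + 0.00015433*I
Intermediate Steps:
V(b, I) = -3 + I (V(b, I) = -3 + sqrt(7 - 8) = -3 + sqrt(-1) = -3 + I)
f(A) = 4 + 202*(-416 - I)/173057 (f(A) = 4 - (257 - 459)/((-3 + I) - 413) = 4 - (-202)/(-416 + I) = 4 - (-202)*(-416 - I)/173057 = 4 + 202*(-416 - I)/173057)
1/(f(511) - 576682/754522) = 1/((608196/173057 - 202*I/173057) - 576682/754522) = 1/((608196/173057 - 202*I/173057) - 576682*1/754522) = 1/((608196/173057 - 202*I/173057) - 288341/377261) = 1/(179549202719/65287656877 - 202*I/173057) = 24630486721073897*(179549202719/65287656877 + 202*I/173057)/186284992831801285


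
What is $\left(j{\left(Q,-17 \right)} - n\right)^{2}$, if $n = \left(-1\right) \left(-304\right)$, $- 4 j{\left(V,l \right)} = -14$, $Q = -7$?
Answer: $\frac{361201}{4} \approx 90300.0$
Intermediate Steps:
$j{\left(V,l \right)} = \frac{7}{2}$ ($j{\left(V,l \right)} = \left(- \frac{1}{4}\right) \left(-14\right) = \frac{7}{2}$)
$n = 304$
$\left(j{\left(Q,-17 \right)} - n\right)^{2} = \left(\frac{7}{2} - 304\right)^{2} = \left(- \frac{601}{2}\right)^{2} = \frac{361201}{4}$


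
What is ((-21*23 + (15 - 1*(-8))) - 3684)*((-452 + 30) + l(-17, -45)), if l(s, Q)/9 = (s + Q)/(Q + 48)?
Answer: 2519552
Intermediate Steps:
l(s, Q) = 9*(Q + s)/(48 + Q) (l(s, Q) = 9*((s + Q)/(Q + 48)) = 9*((Q + s)/(48 + Q)) = 9*(Q + s)/(48 + Q))
((-21*23 + (15 - 1*(-8))) - 3684)*((-452 + 30) + l(-17, -45)) = ((-21*23 + (15 - 1*(-8))) - 3684)*((-452 + 30) + 9*(-45 - 17)/(48 - 45)) = ((-483 + (15 + 8)) - 3684)*(-422 + 9*(-62)/3) = ((-483 + 23) - 3684)*(-422 + 9*(⅓)*(-62)) = (-460 - 3684)*(-422 - 186) = -4144*(-608) = 2519552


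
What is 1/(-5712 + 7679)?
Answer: 1/1967 ≈ 0.00050839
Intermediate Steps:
1/(-5712 + 7679) = 1/1967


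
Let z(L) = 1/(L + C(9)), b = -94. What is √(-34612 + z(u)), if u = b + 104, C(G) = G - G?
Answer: I*√3461190/10 ≈ 186.04*I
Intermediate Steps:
C(G) = 0
u = 10 (u = -94 + 104 = 10)
z(L) = 1/L (z(L) = 1/(L + 0) = 1/L)
√(-34612 + z(u)) = √(-34612 + 1/10) = √(-34612 + ⅒) = √(-346119/10) = I*√3461190/10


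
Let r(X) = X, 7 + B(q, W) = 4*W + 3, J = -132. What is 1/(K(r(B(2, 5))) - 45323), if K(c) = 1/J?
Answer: -132/5982637 ≈ -2.2064e-5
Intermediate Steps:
B(q, W) = -4 + 4*W (B(q, W) = -7 + (4*W + 3) = -7 + (3 + 4*W) = -4 + 4*W)
K(c) = -1/132 (K(c) = 1/(-132) = -1/132)
1/(K(r(B(2, 5))) - 45323) = 1/(-1/132 - 45323) = 1/(-5982637/132) = -132/5982637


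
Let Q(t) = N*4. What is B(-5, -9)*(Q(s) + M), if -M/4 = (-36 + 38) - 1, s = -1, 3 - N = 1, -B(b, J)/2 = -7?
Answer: 56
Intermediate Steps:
B(b, J) = 14 (B(b, J) = -2*(-7) = 14)
N = 2 (N = 3 - 1*1 = 3 - 1 = 2)
M = -4 (M = -4*((-36 + 38) - 1) = -4*(2 - 1) = -4*1 = -4)
Q(t) = 8 (Q(t) = 2*4 = 8)
B(-5, -9)*(Q(s) + M) = 14*(8 - 4) = 14*4 = 56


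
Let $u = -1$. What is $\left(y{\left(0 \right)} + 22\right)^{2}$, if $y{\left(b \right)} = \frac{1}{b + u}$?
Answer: $441$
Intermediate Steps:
$y{\left(b \right)} = \frac{1}{-1 + b}$ ($y{\left(b \right)} = \frac{1}{b - 1} = \frac{1}{-1 + b}$)
$\left(y{\left(0 \right)} + 22\right)^{2} = \left(\frac{1}{-1 + 0} + 22\right)^{2} = \left(\frac{1}{-1} + 22\right)^{2} = \left(-1 + 22\right)^{2} = 21^{2} = 441$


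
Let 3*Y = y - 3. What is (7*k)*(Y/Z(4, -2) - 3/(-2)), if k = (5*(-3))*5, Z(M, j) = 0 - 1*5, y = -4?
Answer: -2065/2 ≈ -1032.5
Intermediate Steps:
Y = -7/3 (Y = (-4 - 3)/3 = (1/3)*(-7) = -7/3 ≈ -2.3333)
Z(M, j) = -5 (Z(M, j) = 0 - 5 = -5)
k = -75 (k = -15*5 = -75)
(7*k)*(Y/Z(4, -2) - 3/(-2)) = (7*(-75))*(-7/3/(-5) - 3/(-2)) = -525*(-7/3*(-1/5) - 3*(-1/2)) = -525*(7/15 + 3/2) = -525*59/30 = -2065/2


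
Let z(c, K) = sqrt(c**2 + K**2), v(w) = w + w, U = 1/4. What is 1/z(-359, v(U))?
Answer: 2*sqrt(20621)/103105 ≈ 0.0027855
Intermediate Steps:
U = 1/4 ≈ 0.25000
v(w) = 2*w
z(c, K) = sqrt(K**2 + c**2)
1/z(-359, v(U)) = 1/(sqrt((2*(1/4))**2 + (-359)**2)) = 1/(sqrt((1/2)**2 + 128881)) = 1/(sqrt(1/4 + 128881)) = 1/(sqrt(515525/4)) = 1/(5*sqrt(20621)/2) = 2*sqrt(20621)/103105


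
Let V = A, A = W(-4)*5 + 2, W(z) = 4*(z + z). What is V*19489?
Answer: -3079262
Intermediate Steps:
W(z) = 8*z (W(z) = 4*(2*z) = 8*z)
A = -158 (A = (8*(-4))*5 + 2 = -32*5 + 2 = -160 + 2 = -158)
V = -158
V*19489 = -158*19489 = -3079262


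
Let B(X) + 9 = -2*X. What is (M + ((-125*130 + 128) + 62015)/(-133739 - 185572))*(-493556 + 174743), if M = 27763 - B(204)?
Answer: -956241132643577/106437 ≈ -8.9841e+9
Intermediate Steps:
B(X) = -9 - 2*X
M = 28180 (M = 27763 - (-9 - 2*204) = 27763 - (-9 - 408) = 27763 - 1*(-417) = 27763 + 417 = 28180)
(M + ((-125*130 + 128) + 62015)/(-133739 - 185572))*(-493556 + 174743) = (28180 + ((-125*130 + 128) + 62015)/(-133739 - 185572))*(-493556 + 174743) = (28180 + ((-16250 + 128) + 62015)/(-319311))*(-318813) = (28180 + (-16122 + 62015)*(-1/319311))*(-318813) = (28180 + 45893*(-1/319311))*(-318813) = (28180 - 45893/319311)*(-318813) = (8998138087/319311)*(-318813) = -956241132643577/106437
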